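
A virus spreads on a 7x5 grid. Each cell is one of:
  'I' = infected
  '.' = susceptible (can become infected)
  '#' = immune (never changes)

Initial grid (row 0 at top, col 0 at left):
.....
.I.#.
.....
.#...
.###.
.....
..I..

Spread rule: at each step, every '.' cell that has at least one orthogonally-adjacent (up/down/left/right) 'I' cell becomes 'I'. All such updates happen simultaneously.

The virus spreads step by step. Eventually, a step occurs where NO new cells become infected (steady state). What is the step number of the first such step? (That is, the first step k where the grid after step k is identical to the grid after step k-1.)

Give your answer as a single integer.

Step 0 (initial): 2 infected
Step 1: +7 new -> 9 infected
Step 2: +8 new -> 17 infected
Step 3: +6 new -> 23 infected
Step 4: +5 new -> 28 infected
Step 5: +2 new -> 30 infected
Step 6: +0 new -> 30 infected

Answer: 6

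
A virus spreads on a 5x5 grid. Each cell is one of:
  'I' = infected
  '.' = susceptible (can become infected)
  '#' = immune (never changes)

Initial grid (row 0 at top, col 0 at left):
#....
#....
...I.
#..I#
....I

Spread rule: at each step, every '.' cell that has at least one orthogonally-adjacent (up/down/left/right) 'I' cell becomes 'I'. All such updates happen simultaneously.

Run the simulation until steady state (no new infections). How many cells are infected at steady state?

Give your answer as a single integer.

Step 0 (initial): 3 infected
Step 1: +5 new -> 8 infected
Step 2: +6 new -> 14 infected
Step 3: +5 new -> 19 infected
Step 4: +2 new -> 21 infected
Step 5: +0 new -> 21 infected

Answer: 21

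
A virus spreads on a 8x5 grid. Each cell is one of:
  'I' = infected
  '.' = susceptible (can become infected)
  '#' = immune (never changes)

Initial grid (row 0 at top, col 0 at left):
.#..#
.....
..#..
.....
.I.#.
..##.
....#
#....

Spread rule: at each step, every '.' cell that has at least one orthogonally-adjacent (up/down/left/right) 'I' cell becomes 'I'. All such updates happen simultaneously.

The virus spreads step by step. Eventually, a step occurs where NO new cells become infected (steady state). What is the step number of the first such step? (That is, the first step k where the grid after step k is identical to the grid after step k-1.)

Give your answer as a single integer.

Step 0 (initial): 1 infected
Step 1: +4 new -> 5 infected
Step 2: +5 new -> 10 infected
Step 3: +6 new -> 16 infected
Step 4: +6 new -> 22 infected
Step 5: +6 new -> 28 infected
Step 6: +4 new -> 32 infected
Step 7: +0 new -> 32 infected

Answer: 7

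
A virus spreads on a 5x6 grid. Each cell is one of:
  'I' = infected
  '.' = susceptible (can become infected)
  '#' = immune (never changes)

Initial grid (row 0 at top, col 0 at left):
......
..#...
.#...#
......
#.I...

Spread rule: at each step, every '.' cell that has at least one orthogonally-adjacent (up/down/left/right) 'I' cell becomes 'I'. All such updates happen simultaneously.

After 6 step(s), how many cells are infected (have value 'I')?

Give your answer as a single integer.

Answer: 24

Derivation:
Step 0 (initial): 1 infected
Step 1: +3 new -> 4 infected
Step 2: +4 new -> 8 infected
Step 3: +4 new -> 12 infected
Step 4: +4 new -> 16 infected
Step 5: +3 new -> 19 infected
Step 6: +5 new -> 24 infected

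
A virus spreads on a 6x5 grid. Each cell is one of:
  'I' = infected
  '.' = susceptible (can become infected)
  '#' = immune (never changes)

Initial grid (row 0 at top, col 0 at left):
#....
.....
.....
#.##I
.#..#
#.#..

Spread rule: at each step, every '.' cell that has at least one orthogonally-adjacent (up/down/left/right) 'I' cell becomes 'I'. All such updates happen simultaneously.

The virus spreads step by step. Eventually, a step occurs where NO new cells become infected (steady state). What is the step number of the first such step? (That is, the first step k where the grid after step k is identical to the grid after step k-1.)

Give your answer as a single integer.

Step 0 (initial): 1 infected
Step 1: +1 new -> 2 infected
Step 2: +2 new -> 4 infected
Step 3: +3 new -> 7 infected
Step 4: +3 new -> 10 infected
Step 5: +4 new -> 14 infected
Step 6: +2 new -> 16 infected
Step 7: +0 new -> 16 infected

Answer: 7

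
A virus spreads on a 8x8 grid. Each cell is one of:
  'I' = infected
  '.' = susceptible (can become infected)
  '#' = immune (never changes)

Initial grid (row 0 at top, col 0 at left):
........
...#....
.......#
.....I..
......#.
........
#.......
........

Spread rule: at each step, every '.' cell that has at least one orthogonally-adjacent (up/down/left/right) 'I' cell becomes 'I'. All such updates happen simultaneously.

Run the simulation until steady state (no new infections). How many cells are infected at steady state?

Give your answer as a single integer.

Step 0 (initial): 1 infected
Step 1: +4 new -> 5 infected
Step 2: +7 new -> 12 infected
Step 3: +10 new -> 22 infected
Step 4: +11 new -> 33 infected
Step 5: +11 new -> 44 infected
Step 6: +8 new -> 52 infected
Step 7: +5 new -> 57 infected
Step 8: +2 new -> 59 infected
Step 9: +1 new -> 60 infected
Step 10: +0 new -> 60 infected

Answer: 60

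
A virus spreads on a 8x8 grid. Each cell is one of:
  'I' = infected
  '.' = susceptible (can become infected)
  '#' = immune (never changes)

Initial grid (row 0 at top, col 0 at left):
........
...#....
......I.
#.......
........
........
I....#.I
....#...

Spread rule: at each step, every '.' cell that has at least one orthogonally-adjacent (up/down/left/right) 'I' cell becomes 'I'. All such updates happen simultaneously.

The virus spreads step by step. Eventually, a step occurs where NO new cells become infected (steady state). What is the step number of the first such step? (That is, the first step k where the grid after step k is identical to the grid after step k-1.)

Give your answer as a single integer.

Answer: 9

Derivation:
Step 0 (initial): 3 infected
Step 1: +10 new -> 13 infected
Step 2: +14 new -> 27 infected
Step 3: +12 new -> 39 infected
Step 4: +10 new -> 49 infected
Step 5: +5 new -> 54 infected
Step 6: +3 new -> 57 infected
Step 7: +2 new -> 59 infected
Step 8: +1 new -> 60 infected
Step 9: +0 new -> 60 infected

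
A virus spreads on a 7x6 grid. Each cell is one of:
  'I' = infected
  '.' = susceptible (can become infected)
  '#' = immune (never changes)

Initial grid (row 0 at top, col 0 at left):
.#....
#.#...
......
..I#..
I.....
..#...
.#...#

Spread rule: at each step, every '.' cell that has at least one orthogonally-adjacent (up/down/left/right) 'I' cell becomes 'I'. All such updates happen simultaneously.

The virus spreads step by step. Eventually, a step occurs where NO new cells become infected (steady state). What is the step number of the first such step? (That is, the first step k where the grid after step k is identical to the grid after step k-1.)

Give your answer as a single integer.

Answer: 7

Derivation:
Step 0 (initial): 2 infected
Step 1: +6 new -> 8 infected
Step 2: +6 new -> 14 infected
Step 3: +5 new -> 19 infected
Step 4: +7 new -> 26 infected
Step 5: +7 new -> 33 infected
Step 6: +1 new -> 34 infected
Step 7: +0 new -> 34 infected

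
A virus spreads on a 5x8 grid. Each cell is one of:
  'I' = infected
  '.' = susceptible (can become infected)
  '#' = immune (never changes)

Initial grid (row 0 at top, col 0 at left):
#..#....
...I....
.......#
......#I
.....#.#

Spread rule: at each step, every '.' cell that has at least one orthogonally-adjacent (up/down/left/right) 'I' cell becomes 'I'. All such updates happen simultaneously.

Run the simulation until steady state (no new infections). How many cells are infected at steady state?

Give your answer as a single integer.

Answer: 33

Derivation:
Step 0 (initial): 2 infected
Step 1: +3 new -> 5 infected
Step 2: +7 new -> 12 infected
Step 3: +9 new -> 21 infected
Step 4: +8 new -> 29 infected
Step 5: +3 new -> 32 infected
Step 6: +1 new -> 33 infected
Step 7: +0 new -> 33 infected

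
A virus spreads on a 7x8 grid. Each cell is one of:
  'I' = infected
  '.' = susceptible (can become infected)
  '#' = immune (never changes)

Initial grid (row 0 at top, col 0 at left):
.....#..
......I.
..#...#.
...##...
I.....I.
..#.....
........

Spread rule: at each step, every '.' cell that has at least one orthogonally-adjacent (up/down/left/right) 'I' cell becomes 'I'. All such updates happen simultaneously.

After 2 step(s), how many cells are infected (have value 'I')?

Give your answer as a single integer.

Answer: 28

Derivation:
Step 0 (initial): 3 infected
Step 1: +10 new -> 13 infected
Step 2: +15 new -> 28 infected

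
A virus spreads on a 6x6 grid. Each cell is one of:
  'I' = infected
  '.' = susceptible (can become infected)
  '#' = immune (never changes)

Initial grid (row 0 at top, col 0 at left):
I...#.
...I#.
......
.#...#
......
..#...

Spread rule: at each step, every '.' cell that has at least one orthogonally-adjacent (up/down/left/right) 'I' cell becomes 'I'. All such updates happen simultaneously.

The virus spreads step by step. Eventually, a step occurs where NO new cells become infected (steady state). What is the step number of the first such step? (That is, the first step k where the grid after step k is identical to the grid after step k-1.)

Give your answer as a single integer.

Answer: 7

Derivation:
Step 0 (initial): 2 infected
Step 1: +5 new -> 7 infected
Step 2: +6 new -> 13 infected
Step 3: +6 new -> 19 infected
Step 4: +5 new -> 24 infected
Step 5: +5 new -> 29 infected
Step 6: +2 new -> 31 infected
Step 7: +0 new -> 31 infected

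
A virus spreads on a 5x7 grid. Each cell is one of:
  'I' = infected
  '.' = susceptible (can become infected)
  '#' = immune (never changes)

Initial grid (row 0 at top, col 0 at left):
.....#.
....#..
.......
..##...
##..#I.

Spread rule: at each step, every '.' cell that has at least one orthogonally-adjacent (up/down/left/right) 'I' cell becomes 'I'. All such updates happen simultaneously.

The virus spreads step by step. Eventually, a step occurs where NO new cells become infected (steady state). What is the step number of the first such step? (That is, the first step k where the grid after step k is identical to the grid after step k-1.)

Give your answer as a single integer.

Step 0 (initial): 1 infected
Step 1: +2 new -> 3 infected
Step 2: +3 new -> 6 infected
Step 3: +3 new -> 9 infected
Step 4: +2 new -> 11 infected
Step 5: +3 new -> 14 infected
Step 6: +3 new -> 17 infected
Step 7: +5 new -> 22 infected
Step 8: +3 new -> 25 infected
Step 9: +1 new -> 26 infected
Step 10: +0 new -> 26 infected

Answer: 10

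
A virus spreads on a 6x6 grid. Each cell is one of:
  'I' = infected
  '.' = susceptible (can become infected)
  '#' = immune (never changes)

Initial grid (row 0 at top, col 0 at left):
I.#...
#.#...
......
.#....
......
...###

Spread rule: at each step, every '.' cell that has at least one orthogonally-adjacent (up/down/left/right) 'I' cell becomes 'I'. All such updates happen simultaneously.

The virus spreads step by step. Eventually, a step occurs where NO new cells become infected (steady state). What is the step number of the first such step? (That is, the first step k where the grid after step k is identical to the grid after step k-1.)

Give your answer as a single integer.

Answer: 10

Derivation:
Step 0 (initial): 1 infected
Step 1: +1 new -> 2 infected
Step 2: +1 new -> 3 infected
Step 3: +1 new -> 4 infected
Step 4: +2 new -> 6 infected
Step 5: +3 new -> 9 infected
Step 6: +5 new -> 14 infected
Step 7: +8 new -> 22 infected
Step 8: +5 new -> 27 infected
Step 9: +2 new -> 29 infected
Step 10: +0 new -> 29 infected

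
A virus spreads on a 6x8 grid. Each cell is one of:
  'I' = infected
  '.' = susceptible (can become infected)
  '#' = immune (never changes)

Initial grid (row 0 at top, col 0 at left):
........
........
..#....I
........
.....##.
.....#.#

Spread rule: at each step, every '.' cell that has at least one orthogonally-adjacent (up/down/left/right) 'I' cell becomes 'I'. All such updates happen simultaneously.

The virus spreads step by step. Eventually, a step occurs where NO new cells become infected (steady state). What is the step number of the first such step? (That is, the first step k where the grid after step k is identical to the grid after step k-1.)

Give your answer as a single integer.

Answer: 11

Derivation:
Step 0 (initial): 1 infected
Step 1: +3 new -> 4 infected
Step 2: +5 new -> 9 infected
Step 3: +4 new -> 13 infected
Step 4: +4 new -> 17 infected
Step 5: +4 new -> 21 infected
Step 6: +5 new -> 26 infected
Step 7: +5 new -> 31 infected
Step 8: +6 new -> 37 infected
Step 9: +4 new -> 41 infected
Step 10: +1 new -> 42 infected
Step 11: +0 new -> 42 infected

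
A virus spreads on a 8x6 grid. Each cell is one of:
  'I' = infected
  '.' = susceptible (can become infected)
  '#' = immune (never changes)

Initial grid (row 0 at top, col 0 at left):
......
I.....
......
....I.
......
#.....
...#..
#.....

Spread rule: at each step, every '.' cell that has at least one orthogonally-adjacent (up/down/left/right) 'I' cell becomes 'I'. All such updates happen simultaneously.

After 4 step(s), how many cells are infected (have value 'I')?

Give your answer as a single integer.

Answer: 37

Derivation:
Step 0 (initial): 2 infected
Step 1: +7 new -> 9 infected
Step 2: +11 new -> 20 infected
Step 3: +11 new -> 31 infected
Step 4: +6 new -> 37 infected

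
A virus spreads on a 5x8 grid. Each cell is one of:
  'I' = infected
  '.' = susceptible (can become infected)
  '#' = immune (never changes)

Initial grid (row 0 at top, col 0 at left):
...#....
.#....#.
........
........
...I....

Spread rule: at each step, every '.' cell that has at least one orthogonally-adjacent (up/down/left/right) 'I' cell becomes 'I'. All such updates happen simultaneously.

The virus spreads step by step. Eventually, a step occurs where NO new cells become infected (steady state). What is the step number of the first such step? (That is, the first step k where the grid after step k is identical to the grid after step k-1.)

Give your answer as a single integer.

Answer: 9

Derivation:
Step 0 (initial): 1 infected
Step 1: +3 new -> 4 infected
Step 2: +5 new -> 9 infected
Step 3: +7 new -> 16 infected
Step 4: +7 new -> 23 infected
Step 5: +6 new -> 29 infected
Step 6: +4 new -> 33 infected
Step 7: +3 new -> 36 infected
Step 8: +1 new -> 37 infected
Step 9: +0 new -> 37 infected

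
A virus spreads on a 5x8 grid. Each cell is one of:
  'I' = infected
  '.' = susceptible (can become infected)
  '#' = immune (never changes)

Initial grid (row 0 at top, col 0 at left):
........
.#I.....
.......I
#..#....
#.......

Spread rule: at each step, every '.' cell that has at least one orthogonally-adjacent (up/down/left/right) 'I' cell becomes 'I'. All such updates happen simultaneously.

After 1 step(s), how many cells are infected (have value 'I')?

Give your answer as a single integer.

Answer: 8

Derivation:
Step 0 (initial): 2 infected
Step 1: +6 new -> 8 infected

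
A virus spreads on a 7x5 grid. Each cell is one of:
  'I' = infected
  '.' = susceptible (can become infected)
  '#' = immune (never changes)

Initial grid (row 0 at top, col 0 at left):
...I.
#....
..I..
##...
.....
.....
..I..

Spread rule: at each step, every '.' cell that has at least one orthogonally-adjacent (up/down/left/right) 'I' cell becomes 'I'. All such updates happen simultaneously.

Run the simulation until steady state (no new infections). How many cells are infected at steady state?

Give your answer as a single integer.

Step 0 (initial): 3 infected
Step 1: +10 new -> 13 infected
Step 2: +11 new -> 24 infected
Step 3: +6 new -> 30 infected
Step 4: +2 new -> 32 infected
Step 5: +0 new -> 32 infected

Answer: 32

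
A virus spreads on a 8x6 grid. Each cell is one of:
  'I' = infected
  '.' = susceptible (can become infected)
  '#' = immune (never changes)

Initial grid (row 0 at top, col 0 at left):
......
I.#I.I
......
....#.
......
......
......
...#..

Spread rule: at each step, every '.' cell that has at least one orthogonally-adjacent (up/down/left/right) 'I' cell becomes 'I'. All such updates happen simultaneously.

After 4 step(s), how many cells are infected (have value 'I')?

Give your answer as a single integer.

Answer: 31

Derivation:
Step 0 (initial): 3 infected
Step 1: +8 new -> 11 infected
Step 2: +9 new -> 20 infected
Step 3: +5 new -> 25 infected
Step 4: +6 new -> 31 infected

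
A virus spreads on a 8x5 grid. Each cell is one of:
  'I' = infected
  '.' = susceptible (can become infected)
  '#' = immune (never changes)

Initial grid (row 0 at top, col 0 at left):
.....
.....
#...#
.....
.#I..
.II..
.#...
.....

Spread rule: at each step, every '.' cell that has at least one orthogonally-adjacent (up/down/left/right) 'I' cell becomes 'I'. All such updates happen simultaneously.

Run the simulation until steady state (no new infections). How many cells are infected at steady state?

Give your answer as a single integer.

Step 0 (initial): 3 infected
Step 1: +5 new -> 8 infected
Step 2: +9 new -> 17 infected
Step 3: +9 new -> 26 infected
Step 4: +4 new -> 30 infected
Step 5: +4 new -> 34 infected
Step 6: +2 new -> 36 infected
Step 7: +0 new -> 36 infected

Answer: 36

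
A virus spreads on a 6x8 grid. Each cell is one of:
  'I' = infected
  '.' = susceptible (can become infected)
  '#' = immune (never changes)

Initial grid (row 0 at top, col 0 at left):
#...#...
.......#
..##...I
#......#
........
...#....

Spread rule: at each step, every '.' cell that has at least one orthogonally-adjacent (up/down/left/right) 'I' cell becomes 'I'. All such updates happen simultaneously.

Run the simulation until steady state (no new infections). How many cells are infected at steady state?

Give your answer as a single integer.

Step 0 (initial): 1 infected
Step 1: +1 new -> 2 infected
Step 2: +3 new -> 5 infected
Step 3: +5 new -> 10 infected
Step 4: +7 new -> 17 infected
Step 5: +5 new -> 22 infected
Step 6: +5 new -> 27 infected
Step 7: +4 new -> 31 infected
Step 8: +5 new -> 36 infected
Step 9: +3 new -> 39 infected
Step 10: +1 new -> 40 infected
Step 11: +0 new -> 40 infected

Answer: 40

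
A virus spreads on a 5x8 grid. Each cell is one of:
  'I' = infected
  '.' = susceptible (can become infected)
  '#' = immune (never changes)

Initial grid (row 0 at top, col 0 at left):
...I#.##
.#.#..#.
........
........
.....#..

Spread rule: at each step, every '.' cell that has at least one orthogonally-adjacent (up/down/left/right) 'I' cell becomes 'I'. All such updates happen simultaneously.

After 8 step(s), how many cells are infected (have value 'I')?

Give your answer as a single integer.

Answer: 29

Derivation:
Step 0 (initial): 1 infected
Step 1: +1 new -> 2 infected
Step 2: +2 new -> 4 infected
Step 3: +2 new -> 6 infected
Step 4: +4 new -> 10 infected
Step 5: +5 new -> 15 infected
Step 6: +6 new -> 21 infected
Step 7: +5 new -> 26 infected
Step 8: +3 new -> 29 infected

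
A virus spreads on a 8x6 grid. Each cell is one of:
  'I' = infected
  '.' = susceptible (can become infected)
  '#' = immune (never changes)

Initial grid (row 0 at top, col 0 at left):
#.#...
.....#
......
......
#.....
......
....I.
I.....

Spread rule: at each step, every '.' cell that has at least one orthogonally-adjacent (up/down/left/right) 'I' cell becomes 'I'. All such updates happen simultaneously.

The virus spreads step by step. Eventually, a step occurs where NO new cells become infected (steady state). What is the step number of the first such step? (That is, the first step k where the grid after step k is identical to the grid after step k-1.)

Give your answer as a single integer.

Step 0 (initial): 2 infected
Step 1: +6 new -> 8 infected
Step 2: +9 new -> 17 infected
Step 3: +5 new -> 22 infected
Step 4: +5 new -> 27 infected
Step 5: +5 new -> 32 infected
Step 6: +5 new -> 37 infected
Step 7: +5 new -> 42 infected
Step 8: +2 new -> 44 infected
Step 9: +0 new -> 44 infected

Answer: 9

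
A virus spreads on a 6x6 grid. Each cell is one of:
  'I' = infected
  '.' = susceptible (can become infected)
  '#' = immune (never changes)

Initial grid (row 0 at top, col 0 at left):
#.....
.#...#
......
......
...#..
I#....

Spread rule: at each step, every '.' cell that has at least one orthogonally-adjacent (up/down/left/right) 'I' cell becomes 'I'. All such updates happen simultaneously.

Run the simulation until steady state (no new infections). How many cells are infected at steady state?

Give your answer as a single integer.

Answer: 31

Derivation:
Step 0 (initial): 1 infected
Step 1: +1 new -> 2 infected
Step 2: +2 new -> 4 infected
Step 3: +3 new -> 7 infected
Step 4: +4 new -> 11 infected
Step 5: +3 new -> 14 infected
Step 6: +4 new -> 18 infected
Step 7: +6 new -> 24 infected
Step 8: +5 new -> 29 infected
Step 9: +1 new -> 30 infected
Step 10: +1 new -> 31 infected
Step 11: +0 new -> 31 infected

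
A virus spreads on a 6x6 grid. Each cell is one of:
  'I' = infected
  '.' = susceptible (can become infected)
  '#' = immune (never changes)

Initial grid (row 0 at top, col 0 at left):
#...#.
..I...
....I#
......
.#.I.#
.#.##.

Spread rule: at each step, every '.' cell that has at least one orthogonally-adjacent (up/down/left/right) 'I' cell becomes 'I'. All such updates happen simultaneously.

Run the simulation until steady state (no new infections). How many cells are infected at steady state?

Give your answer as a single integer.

Answer: 27

Derivation:
Step 0 (initial): 3 infected
Step 1: +10 new -> 13 infected
Step 2: +8 new -> 21 infected
Step 3: +3 new -> 24 infected
Step 4: +1 new -> 25 infected
Step 5: +1 new -> 26 infected
Step 6: +1 new -> 27 infected
Step 7: +0 new -> 27 infected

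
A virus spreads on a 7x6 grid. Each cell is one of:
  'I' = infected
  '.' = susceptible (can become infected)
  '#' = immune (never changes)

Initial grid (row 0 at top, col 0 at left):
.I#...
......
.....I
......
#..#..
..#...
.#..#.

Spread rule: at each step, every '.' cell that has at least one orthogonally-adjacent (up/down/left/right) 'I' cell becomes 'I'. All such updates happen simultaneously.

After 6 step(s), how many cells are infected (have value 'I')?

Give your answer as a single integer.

Step 0 (initial): 2 infected
Step 1: +5 new -> 7 infected
Step 2: +8 new -> 15 infected
Step 3: +8 new -> 23 infected
Step 4: +6 new -> 29 infected
Step 5: +3 new -> 32 infected
Step 6: +2 new -> 34 infected

Answer: 34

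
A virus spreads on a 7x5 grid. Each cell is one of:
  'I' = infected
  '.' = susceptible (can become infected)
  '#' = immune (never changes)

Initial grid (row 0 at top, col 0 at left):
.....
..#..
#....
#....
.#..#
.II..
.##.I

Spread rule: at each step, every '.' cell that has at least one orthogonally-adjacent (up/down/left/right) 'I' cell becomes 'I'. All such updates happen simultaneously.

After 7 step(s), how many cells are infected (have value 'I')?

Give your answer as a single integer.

Answer: 28

Derivation:
Step 0 (initial): 3 infected
Step 1: +5 new -> 8 infected
Step 2: +4 new -> 12 infected
Step 3: +3 new -> 15 infected
Step 4: +3 new -> 18 infected
Step 5: +3 new -> 21 infected
Step 6: +4 new -> 25 infected
Step 7: +3 new -> 28 infected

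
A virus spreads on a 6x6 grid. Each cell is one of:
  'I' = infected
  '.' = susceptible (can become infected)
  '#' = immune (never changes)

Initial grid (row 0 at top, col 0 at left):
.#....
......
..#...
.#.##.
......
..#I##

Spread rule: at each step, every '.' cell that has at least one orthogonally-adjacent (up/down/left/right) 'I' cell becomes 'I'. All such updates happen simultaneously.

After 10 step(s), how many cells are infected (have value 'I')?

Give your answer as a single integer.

Step 0 (initial): 1 infected
Step 1: +1 new -> 2 infected
Step 2: +2 new -> 4 infected
Step 3: +3 new -> 7 infected
Step 4: +3 new -> 10 infected
Step 5: +3 new -> 13 infected
Step 6: +3 new -> 16 infected
Step 7: +5 new -> 21 infected
Step 8: +4 new -> 25 infected
Step 9: +2 new -> 27 infected
Step 10: +1 new -> 28 infected

Answer: 28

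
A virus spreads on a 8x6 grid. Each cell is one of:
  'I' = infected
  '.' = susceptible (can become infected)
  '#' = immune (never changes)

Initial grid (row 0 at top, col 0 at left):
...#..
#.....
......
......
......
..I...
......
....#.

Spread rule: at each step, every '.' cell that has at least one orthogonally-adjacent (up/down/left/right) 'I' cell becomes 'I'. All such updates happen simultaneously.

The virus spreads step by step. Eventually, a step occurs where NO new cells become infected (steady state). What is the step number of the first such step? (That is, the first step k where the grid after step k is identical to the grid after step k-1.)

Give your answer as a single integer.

Step 0 (initial): 1 infected
Step 1: +4 new -> 5 infected
Step 2: +8 new -> 13 infected
Step 3: +10 new -> 23 infected
Step 4: +8 new -> 31 infected
Step 5: +7 new -> 38 infected
Step 6: +3 new -> 41 infected
Step 7: +3 new -> 44 infected
Step 8: +1 new -> 45 infected
Step 9: +0 new -> 45 infected

Answer: 9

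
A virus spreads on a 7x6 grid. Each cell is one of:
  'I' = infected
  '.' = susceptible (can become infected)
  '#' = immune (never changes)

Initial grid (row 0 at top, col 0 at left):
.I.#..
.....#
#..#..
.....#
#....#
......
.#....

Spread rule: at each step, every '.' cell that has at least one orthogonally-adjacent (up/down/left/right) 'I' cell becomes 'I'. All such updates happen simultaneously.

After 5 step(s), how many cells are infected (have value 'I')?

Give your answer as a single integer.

Answer: 19

Derivation:
Step 0 (initial): 1 infected
Step 1: +3 new -> 4 infected
Step 2: +3 new -> 7 infected
Step 3: +3 new -> 10 infected
Step 4: +4 new -> 14 infected
Step 5: +5 new -> 19 infected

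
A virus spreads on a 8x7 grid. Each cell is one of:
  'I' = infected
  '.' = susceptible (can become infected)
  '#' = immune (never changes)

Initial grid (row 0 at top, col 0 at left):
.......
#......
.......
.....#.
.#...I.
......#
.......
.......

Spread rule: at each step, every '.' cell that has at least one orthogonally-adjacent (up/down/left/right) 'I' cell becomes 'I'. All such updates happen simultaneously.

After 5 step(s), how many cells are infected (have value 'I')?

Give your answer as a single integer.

Answer: 35

Derivation:
Step 0 (initial): 1 infected
Step 1: +3 new -> 4 infected
Step 2: +5 new -> 9 infected
Step 3: +8 new -> 17 infected
Step 4: +9 new -> 26 infected
Step 5: +9 new -> 35 infected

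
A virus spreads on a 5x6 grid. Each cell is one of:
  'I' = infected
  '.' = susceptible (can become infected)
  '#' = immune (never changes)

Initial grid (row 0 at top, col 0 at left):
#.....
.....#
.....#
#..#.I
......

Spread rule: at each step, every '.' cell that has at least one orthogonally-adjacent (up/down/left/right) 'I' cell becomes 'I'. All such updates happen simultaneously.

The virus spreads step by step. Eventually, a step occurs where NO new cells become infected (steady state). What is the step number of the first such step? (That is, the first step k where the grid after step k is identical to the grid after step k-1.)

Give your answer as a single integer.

Step 0 (initial): 1 infected
Step 1: +2 new -> 3 infected
Step 2: +2 new -> 5 infected
Step 3: +3 new -> 8 infected
Step 4: +4 new -> 12 infected
Step 5: +6 new -> 18 infected
Step 6: +5 new -> 23 infected
Step 7: +2 new -> 25 infected
Step 8: +0 new -> 25 infected

Answer: 8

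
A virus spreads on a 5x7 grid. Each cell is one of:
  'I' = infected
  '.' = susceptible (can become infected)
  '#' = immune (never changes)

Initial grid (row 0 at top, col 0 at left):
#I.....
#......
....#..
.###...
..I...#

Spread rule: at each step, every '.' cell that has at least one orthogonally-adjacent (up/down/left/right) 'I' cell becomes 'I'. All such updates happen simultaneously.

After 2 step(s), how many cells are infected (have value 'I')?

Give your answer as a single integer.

Answer: 11

Derivation:
Step 0 (initial): 2 infected
Step 1: +4 new -> 6 infected
Step 2: +5 new -> 11 infected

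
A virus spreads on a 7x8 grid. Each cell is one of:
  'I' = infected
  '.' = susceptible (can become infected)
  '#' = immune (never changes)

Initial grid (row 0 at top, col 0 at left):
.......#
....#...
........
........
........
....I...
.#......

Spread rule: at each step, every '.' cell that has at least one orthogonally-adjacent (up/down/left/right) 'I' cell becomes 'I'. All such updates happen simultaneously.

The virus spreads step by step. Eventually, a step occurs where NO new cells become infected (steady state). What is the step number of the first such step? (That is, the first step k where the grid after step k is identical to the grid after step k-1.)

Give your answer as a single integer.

Answer: 10

Derivation:
Step 0 (initial): 1 infected
Step 1: +4 new -> 5 infected
Step 2: +7 new -> 12 infected
Step 3: +9 new -> 21 infected
Step 4: +8 new -> 29 infected
Step 5: +8 new -> 37 infected
Step 6: +7 new -> 44 infected
Step 7: +6 new -> 50 infected
Step 8: +2 new -> 52 infected
Step 9: +1 new -> 53 infected
Step 10: +0 new -> 53 infected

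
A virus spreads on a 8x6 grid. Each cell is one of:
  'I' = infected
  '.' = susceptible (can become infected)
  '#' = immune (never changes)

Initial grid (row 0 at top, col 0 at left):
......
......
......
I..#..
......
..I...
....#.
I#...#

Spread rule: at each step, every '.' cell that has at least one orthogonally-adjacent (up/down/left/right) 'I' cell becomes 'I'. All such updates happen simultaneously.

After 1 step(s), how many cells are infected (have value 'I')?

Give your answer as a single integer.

Step 0 (initial): 3 infected
Step 1: +8 new -> 11 infected

Answer: 11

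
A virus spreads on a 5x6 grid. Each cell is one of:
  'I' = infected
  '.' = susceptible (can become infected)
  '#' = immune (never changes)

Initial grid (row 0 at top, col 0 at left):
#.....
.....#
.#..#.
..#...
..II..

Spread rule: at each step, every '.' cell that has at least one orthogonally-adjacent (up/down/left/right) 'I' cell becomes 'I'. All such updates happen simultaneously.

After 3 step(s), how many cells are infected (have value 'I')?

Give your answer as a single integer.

Step 0 (initial): 2 infected
Step 1: +3 new -> 5 infected
Step 2: +5 new -> 10 infected
Step 3: +4 new -> 14 infected

Answer: 14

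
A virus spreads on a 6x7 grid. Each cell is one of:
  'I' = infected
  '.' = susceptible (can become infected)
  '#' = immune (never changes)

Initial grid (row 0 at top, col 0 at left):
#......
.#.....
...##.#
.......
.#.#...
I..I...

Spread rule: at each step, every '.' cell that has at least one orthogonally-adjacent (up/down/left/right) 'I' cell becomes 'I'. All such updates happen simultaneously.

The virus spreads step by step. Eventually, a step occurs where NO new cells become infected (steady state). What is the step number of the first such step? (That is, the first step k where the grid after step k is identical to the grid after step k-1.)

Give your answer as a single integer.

Answer: 9

Derivation:
Step 0 (initial): 2 infected
Step 1: +4 new -> 6 infected
Step 2: +4 new -> 10 infected
Step 3: +6 new -> 16 infected
Step 4: +6 new -> 22 infected
Step 5: +3 new -> 25 infected
Step 6: +3 new -> 28 infected
Step 7: +5 new -> 33 infected
Step 8: +2 new -> 35 infected
Step 9: +0 new -> 35 infected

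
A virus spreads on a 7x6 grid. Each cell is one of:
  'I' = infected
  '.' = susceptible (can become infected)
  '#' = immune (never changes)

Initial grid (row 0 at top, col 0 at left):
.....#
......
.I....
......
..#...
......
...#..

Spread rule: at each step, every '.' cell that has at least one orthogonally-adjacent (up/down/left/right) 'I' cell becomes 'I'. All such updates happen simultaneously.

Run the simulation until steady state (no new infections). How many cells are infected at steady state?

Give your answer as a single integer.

Step 0 (initial): 1 infected
Step 1: +4 new -> 5 infected
Step 2: +7 new -> 12 infected
Step 3: +7 new -> 19 infected
Step 4: +8 new -> 27 infected
Step 5: +7 new -> 34 infected
Step 6: +2 new -> 36 infected
Step 7: +2 new -> 38 infected
Step 8: +1 new -> 39 infected
Step 9: +0 new -> 39 infected

Answer: 39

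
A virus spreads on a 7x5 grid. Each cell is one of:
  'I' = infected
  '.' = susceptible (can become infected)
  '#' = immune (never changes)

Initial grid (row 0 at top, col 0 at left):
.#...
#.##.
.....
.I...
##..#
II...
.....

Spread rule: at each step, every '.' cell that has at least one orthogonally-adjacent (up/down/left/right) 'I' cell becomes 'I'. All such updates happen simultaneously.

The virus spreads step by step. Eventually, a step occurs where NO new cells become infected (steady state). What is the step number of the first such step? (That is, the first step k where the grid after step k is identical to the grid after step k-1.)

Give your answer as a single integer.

Answer: 9

Derivation:
Step 0 (initial): 3 infected
Step 1: +6 new -> 9 infected
Step 2: +7 new -> 16 infected
Step 3: +5 new -> 21 infected
Step 4: +2 new -> 23 infected
Step 5: +1 new -> 24 infected
Step 6: +1 new -> 25 infected
Step 7: +1 new -> 26 infected
Step 8: +1 new -> 27 infected
Step 9: +0 new -> 27 infected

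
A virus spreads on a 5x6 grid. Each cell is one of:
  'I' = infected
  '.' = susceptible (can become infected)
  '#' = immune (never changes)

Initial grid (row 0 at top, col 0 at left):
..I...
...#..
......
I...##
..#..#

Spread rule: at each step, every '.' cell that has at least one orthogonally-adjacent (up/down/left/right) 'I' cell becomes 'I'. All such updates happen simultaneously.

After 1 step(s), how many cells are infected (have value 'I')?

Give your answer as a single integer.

Answer: 8

Derivation:
Step 0 (initial): 2 infected
Step 1: +6 new -> 8 infected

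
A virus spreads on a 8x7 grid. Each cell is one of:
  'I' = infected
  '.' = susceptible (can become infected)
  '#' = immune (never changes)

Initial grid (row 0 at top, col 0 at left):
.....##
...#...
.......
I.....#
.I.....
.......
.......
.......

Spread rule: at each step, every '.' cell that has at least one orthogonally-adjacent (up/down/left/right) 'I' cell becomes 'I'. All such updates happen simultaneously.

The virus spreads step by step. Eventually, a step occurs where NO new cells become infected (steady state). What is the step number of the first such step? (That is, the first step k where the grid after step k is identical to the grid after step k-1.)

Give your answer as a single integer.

Step 0 (initial): 2 infected
Step 1: +5 new -> 7 infected
Step 2: +7 new -> 14 infected
Step 3: +9 new -> 23 infected
Step 4: +9 new -> 32 infected
Step 5: +7 new -> 39 infected
Step 6: +6 new -> 45 infected
Step 7: +5 new -> 50 infected
Step 8: +2 new -> 52 infected
Step 9: +0 new -> 52 infected

Answer: 9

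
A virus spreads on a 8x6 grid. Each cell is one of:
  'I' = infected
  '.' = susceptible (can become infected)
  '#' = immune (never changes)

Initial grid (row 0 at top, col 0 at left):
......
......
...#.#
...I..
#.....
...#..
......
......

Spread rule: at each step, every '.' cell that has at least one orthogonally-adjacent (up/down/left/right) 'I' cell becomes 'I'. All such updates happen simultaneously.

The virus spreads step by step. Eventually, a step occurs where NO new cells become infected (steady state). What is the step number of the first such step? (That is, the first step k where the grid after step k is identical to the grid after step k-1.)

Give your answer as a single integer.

Answer: 8

Derivation:
Step 0 (initial): 1 infected
Step 1: +3 new -> 4 infected
Step 2: +6 new -> 10 infected
Step 3: +8 new -> 18 infected
Step 4: +10 new -> 28 infected
Step 5: +10 new -> 38 infected
Step 6: +5 new -> 43 infected
Step 7: +1 new -> 44 infected
Step 8: +0 new -> 44 infected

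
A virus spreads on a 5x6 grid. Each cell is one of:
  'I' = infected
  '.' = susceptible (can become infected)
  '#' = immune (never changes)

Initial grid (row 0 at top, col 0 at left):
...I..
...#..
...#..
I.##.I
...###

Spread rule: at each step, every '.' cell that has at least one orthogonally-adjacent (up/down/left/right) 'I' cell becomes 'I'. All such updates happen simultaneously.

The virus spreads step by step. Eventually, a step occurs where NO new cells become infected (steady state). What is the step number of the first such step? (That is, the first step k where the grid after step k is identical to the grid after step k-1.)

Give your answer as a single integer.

Step 0 (initial): 3 infected
Step 1: +7 new -> 10 infected
Step 2: +9 new -> 19 infected
Step 3: +4 new -> 23 infected
Step 4: +0 new -> 23 infected

Answer: 4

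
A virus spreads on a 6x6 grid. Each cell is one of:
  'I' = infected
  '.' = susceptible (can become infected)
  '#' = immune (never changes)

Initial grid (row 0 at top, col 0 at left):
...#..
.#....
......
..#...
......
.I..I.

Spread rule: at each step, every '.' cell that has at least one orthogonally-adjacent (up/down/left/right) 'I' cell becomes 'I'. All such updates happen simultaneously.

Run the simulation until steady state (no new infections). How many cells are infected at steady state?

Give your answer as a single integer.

Step 0 (initial): 2 infected
Step 1: +6 new -> 8 infected
Step 2: +6 new -> 14 infected
Step 3: +5 new -> 19 infected
Step 4: +5 new -> 24 infected
Step 5: +5 new -> 29 infected
Step 6: +3 new -> 32 infected
Step 7: +1 new -> 33 infected
Step 8: +0 new -> 33 infected

Answer: 33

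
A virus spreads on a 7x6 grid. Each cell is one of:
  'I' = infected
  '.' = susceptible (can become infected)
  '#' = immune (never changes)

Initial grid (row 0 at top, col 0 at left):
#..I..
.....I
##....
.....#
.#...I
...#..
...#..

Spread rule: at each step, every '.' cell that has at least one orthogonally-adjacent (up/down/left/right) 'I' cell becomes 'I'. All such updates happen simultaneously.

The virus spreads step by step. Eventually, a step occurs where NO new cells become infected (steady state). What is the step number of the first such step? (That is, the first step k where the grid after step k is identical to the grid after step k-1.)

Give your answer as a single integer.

Answer: 8

Derivation:
Step 0 (initial): 3 infected
Step 1: +8 new -> 11 infected
Step 2: +8 new -> 19 infected
Step 3: +5 new -> 24 infected
Step 4: +3 new -> 27 infected
Step 5: +3 new -> 30 infected
Step 6: +3 new -> 33 infected
Step 7: +2 new -> 35 infected
Step 8: +0 new -> 35 infected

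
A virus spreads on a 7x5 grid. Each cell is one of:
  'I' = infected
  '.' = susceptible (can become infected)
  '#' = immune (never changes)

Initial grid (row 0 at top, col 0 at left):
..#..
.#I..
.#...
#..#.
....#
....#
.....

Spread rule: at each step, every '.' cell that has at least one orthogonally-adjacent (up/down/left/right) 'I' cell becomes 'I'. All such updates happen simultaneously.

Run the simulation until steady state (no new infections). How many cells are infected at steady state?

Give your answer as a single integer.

Answer: 24

Derivation:
Step 0 (initial): 1 infected
Step 1: +2 new -> 3 infected
Step 2: +4 new -> 7 infected
Step 3: +4 new -> 11 infected
Step 4: +4 new -> 15 infected
Step 5: +4 new -> 19 infected
Step 6: +3 new -> 22 infected
Step 7: +2 new -> 24 infected
Step 8: +0 new -> 24 infected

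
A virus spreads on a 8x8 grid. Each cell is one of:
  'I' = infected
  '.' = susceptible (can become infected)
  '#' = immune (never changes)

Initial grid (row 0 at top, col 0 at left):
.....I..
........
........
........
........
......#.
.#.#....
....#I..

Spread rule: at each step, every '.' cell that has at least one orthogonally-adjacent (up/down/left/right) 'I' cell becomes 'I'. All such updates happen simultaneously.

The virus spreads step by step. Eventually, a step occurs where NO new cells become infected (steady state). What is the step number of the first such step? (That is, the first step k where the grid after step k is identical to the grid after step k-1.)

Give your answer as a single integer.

Answer: 10

Derivation:
Step 0 (initial): 2 infected
Step 1: +5 new -> 7 infected
Step 2: +9 new -> 16 infected
Step 3: +9 new -> 25 infected
Step 4: +10 new -> 35 infected
Step 5: +8 new -> 43 infected
Step 6: +6 new -> 49 infected
Step 7: +5 new -> 54 infected
Step 8: +5 new -> 59 infected
Step 9: +1 new -> 60 infected
Step 10: +0 new -> 60 infected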